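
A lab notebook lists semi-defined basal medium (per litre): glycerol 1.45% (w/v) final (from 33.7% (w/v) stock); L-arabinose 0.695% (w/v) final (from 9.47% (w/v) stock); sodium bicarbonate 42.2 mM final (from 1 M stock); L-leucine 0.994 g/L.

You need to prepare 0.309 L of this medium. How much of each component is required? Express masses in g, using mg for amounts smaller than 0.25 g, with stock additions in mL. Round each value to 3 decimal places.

Scale factor relative to 1 L: 0.309.
glycerol: C1V1 = C2V2 → 1.45% ÷ 33.7% × 309 mL = 13.295 mL
L-arabinose: dilute stock: 0.695% ÷ 9.47% × 309 mL = 22.677 mL
sodium bicarbonate: C1V1 = C2V2 → 42.2 mM × 309 mL ÷ 1000 mM = 13.040 mL
L-leucine: 0.994 g/L × 0.309 L = 0.307 g

glycerol 13.295 mL; L-arabinose 22.677 mL; sodium bicarbonate 13.040 mL; L-leucine 0.307 g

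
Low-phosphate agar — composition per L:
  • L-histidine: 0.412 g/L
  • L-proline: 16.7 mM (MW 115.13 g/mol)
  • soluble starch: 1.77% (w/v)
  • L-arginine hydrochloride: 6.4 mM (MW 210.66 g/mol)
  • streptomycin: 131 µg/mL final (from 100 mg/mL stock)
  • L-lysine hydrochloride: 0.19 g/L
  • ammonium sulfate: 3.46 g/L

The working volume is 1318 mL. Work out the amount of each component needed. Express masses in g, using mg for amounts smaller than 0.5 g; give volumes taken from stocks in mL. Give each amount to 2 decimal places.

L-histidine 0.54 g; L-proline 2.53 g; soluble starch 23.33 g; L-arginine hydrochloride 1.78 g; streptomycin 1.73 mL; L-lysine hydrochloride 250.42 mg; ammonium sulfate 4.56 g

Target volume = 1318 mL = 1.318 L.
L-histidine: 0.412 g/L × 1.318 L = 0.54 g
L-proline: 16.7 mmol/L × 115.13 g/mol × 1.318 L ÷ 1000 = 2.53 g
soluble starch: 1.77% w/v = 17.7 g/L → 17.7 × 1.318 L = 23.33 g
L-arginine hydrochloride: 6.4 mmol/L × 210.66 g/mol × 1.318 L ÷ 1000 = 1.78 g
streptomycin: C1V1 = C2V2 → 131 µg/mL × 1318 mL ÷ 100000 µg/mL = 1.73 mL
L-lysine hydrochloride: 0.19 g/L × 1.318 L = 0.25042 g = 250.42 mg
ammonium sulfate: 3.46 g/L × 1.318 L = 4.56 g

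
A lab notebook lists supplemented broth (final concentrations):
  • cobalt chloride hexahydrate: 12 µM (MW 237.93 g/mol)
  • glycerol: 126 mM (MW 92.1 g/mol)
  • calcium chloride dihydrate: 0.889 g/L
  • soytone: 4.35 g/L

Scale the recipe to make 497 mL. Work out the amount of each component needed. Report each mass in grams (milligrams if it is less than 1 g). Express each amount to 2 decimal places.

Scale factor relative to 1 L: 0.497.
cobalt chloride hexahydrate: 12 µmol/L × 237.93 g/mol × 0.497 L ÷ 1000 = 1.42 mg
glycerol: 126 mmol/L × 92.1 g/mol × 0.497 L ÷ 1000 = 5.77 g
calcium chloride dihydrate: 0.889 g/L × 0.497 L = 0.441833 g = 441.83 mg
soytone: 4.35 g/L × 0.497 L = 2.16 g

cobalt chloride hexahydrate 1.42 mg; glycerol 5.77 g; calcium chloride dihydrate 441.83 mg; soytone 2.16 g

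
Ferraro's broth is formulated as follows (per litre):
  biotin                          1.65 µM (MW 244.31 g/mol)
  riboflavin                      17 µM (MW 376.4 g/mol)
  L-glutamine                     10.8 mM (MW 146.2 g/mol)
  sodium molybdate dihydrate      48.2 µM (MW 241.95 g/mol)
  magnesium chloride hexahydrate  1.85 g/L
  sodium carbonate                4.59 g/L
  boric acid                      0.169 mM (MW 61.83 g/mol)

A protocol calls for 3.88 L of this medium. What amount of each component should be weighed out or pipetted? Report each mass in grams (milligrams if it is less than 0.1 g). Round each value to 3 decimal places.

Working volume: 3.88 L.
biotin: 1.65 µmol/L × 244.31 g/mol × 3.88 L ÷ 1000 = 1.564 mg
riboflavin: 17 µmol/L × 376.4 g/mol × 3.88 L ÷ 1000 = 24.827 mg
L-glutamine: 10.8 mmol/L × 146.2 g/mol × 3.88 L ÷ 1000 = 6.126 g
sodium molybdate dihydrate: 48.2 µmol/L × 241.95 g/mol × 3.88 L ÷ 1000 = 45.249 mg
magnesium chloride hexahydrate: 1.85 g/L × 3.88 L = 7.178 g
sodium carbonate: 4.59 g/L × 3.88 L = 17.809 g
boric acid: 0.169 mmol/L × 61.83 mg/mmol × 3.88 L = 40.543 mg

biotin 1.564 mg; riboflavin 24.827 mg; L-glutamine 6.126 g; sodium molybdate dihydrate 45.249 mg; magnesium chloride hexahydrate 7.178 g; sodium carbonate 17.809 g; boric acid 40.543 mg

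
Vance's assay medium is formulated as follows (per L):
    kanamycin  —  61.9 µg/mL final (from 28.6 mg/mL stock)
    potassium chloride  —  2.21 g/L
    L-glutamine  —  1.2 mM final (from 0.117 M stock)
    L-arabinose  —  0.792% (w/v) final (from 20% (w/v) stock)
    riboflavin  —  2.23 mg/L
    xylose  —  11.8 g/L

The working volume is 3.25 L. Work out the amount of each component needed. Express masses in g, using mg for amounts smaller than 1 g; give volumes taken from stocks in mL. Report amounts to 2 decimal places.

Scale factor relative to 1 L: 3.25.
kanamycin: dilute stock: 61.9 µg/mL × 3250 mL ÷ 28600 µg/mL = 7.03 mL
potassium chloride: 2.21 g/L × 3.25 L = 7.18 g
L-glutamine: V = C2·V2/C1 = 1.2 mM × 3250 mL ÷ 117 mM = 33.33 mL
L-arabinose: dilute stock: 0.792% ÷ 20% × 3250 mL = 128.70 mL
riboflavin: 2.23 mg/L × 3.25 L = 7.25 mg
xylose: 11.8 g/L × 3.25 L = 38.35 g

kanamycin 7.03 mL; potassium chloride 7.18 g; L-glutamine 33.33 mL; L-arabinose 128.70 mL; riboflavin 7.25 mg; xylose 38.35 g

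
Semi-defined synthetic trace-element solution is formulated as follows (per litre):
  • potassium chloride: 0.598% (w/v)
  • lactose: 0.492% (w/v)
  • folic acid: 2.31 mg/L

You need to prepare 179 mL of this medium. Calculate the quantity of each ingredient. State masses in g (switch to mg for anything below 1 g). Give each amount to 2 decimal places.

Scale factor relative to 1 L: 0.179.
potassium chloride: 0.598 g per 100 mL × 179 mL ÷ 100 = 1.07 g
lactose: 0.492 g per 100 mL × 179 mL ÷ 100 = 0.88068 g = 880.68 mg
folic acid: 2.31 mg/L × 0.179 L = 0.41 mg

potassium chloride 1.07 g; lactose 880.68 mg; folic acid 0.41 mg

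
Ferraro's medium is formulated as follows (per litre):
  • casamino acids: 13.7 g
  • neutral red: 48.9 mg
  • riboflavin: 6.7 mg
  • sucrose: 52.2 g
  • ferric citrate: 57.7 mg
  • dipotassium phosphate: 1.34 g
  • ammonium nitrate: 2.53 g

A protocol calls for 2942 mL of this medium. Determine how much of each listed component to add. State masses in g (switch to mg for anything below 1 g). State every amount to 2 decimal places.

Scale factor = 2942 mL / 1000 mL = 2.942.
casamino acids: 13.7 g × (2942 mL / 1000 mL) = 40.31 g
neutral red: 48.9 mg × (2942 mL / 1000 mL) = 143.86 mg
riboflavin: 6.7 mg × (2942 mL / 1000 mL) = 19.71 mg
sucrose: 52.2 g × (2942 mL / 1000 mL) = 153.57 g
ferric citrate: 57.7 mg × (2942 mL / 1000 mL) = 169.75 mg
dipotassium phosphate: 1.34 g × (2942 mL / 1000 mL) = 3.94 g
ammonium nitrate: 2.53 g × (2942 mL / 1000 mL) = 7.44 g

casamino acids 40.31 g; neutral red 143.86 mg; riboflavin 19.71 mg; sucrose 153.57 g; ferric citrate 169.75 mg; dipotassium phosphate 3.94 g; ammonium nitrate 7.44 g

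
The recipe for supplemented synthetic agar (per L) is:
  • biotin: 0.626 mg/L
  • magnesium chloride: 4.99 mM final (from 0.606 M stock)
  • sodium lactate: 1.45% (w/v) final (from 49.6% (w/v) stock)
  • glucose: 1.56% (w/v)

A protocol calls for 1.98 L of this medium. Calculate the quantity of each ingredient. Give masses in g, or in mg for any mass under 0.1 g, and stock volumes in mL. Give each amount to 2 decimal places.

biotin 1.24 mg; magnesium chloride 16.30 mL; sodium lactate 57.88 mL; glucose 30.89 g

Scale factor relative to 1 L: 1.98.
biotin: 0.626 mg/L × 1.98 L = 1.24 mg
magnesium chloride: C1V1 = C2V2 → 4.99 mM × 1980 mL ÷ 606 mM = 16.30 mL
sodium lactate: C1V1 = C2V2 → 1.45% ÷ 49.6% × 1980 mL = 57.88 mL
glucose: 1.56 g per 100 mL × 1980 mL ÷ 100 = 30.89 g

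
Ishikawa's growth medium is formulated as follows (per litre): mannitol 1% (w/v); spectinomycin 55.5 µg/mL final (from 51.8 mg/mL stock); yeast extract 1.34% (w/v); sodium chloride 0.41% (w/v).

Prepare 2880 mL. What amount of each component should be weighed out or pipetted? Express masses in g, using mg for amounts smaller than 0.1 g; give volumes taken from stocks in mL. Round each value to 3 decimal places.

Scale factor relative to 1 L: 2.88.
mannitol: 1% w/v = 10 g/L → 10 × 2.88 L = 28.800 g
spectinomycin: C1V1 = C2V2 → 55.5 µg/mL × 2880 mL ÷ 51800 µg/mL = 3.086 mL
yeast extract: 1.34 g per 100 mL × 2880 mL ÷ 100 = 38.592 g
sodium chloride: 0.41 g per 100 mL × 2880 mL ÷ 100 = 11.808 g

mannitol 28.800 g; spectinomycin 3.086 mL; yeast extract 38.592 g; sodium chloride 11.808 g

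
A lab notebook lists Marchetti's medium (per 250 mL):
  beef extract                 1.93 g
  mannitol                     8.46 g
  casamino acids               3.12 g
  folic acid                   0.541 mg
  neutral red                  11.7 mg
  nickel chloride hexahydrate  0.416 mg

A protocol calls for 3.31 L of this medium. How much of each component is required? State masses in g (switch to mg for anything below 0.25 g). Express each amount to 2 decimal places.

Scale factor = 3310 mL / 250 mL = 13.24.
beef extract: 1.93 g × (3310 mL / 250 mL) = 25.55 g
mannitol: 8.46 g × (3310 mL / 250 mL) = 112.01 g
casamino acids: 3.12 g × (3310 mL / 250 mL) = 41.31 g
folic acid: 0.541 mg × (3310 mL / 250 mL) = 7.16 mg
neutral red: 11.7 mg × (3310 mL / 250 mL) = 154.91 mg
nickel chloride hexahydrate: 0.416 mg × (3310 mL / 250 mL) = 5.51 mg

beef extract 25.55 g; mannitol 112.01 g; casamino acids 41.31 g; folic acid 7.16 mg; neutral red 154.91 mg; nickel chloride hexahydrate 5.51 mg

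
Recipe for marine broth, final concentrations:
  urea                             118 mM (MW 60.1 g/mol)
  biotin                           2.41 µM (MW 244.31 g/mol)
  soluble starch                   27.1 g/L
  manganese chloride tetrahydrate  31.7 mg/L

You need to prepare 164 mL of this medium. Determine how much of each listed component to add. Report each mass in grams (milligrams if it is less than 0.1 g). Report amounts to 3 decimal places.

urea 1.163 g; biotin 0.097 mg; soluble starch 4.444 g; manganese chloride tetrahydrate 5.199 mg

Scale factor relative to 1 L: 0.164.
urea: 118 mmol/L × 60.1 g/mol × 0.164 L ÷ 1000 = 1.163 g
biotin: 2.41 µmol/L × 244.31 g/mol × 0.164 L ÷ 1000 = 0.097 mg
soluble starch: 27.1 g/L × 0.164 L = 4.444 g
manganese chloride tetrahydrate: 31.7 mg/L × 0.164 L = 5.199 mg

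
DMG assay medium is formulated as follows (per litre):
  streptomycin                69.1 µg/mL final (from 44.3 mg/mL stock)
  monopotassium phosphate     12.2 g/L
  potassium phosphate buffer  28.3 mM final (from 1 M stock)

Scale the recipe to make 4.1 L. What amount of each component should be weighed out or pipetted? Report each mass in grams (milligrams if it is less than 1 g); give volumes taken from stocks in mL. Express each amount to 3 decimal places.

Scale factor relative to 1 L: 4.1.
streptomycin: dilute stock: 69.1 µg/mL × 4100 mL ÷ 44300 µg/mL = 6.395 mL
monopotassium phosphate: 12.2 g/L × 4.1 L = 50.020 g
potassium phosphate buffer: C1V1 = C2V2 → 28.3 mM × 4100 mL ÷ 1000 mM = 116.030 mL

streptomycin 6.395 mL; monopotassium phosphate 50.020 g; potassium phosphate buffer 116.030 mL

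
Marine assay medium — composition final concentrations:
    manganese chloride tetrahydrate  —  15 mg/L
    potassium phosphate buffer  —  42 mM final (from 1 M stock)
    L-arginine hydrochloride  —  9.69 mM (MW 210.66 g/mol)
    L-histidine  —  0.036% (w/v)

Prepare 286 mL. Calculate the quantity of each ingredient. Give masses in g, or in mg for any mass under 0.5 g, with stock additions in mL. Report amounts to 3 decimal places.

manganese chloride tetrahydrate 4.290 mg; potassium phosphate buffer 12.012 mL; L-arginine hydrochloride 0.584 g; L-histidine 102.960 mg

Scale factor relative to 1 L: 0.286.
manganese chloride tetrahydrate: 15 mg/L × 0.286 L = 4.290 mg
potassium phosphate buffer: dilute stock: 42 mM × 286 mL ÷ 1000 mM = 12.012 mL
L-arginine hydrochloride: 9.69 mmol/L × 210.66 g/mol × 0.286 L ÷ 1000 = 0.584 g
L-histidine: 0.036 g per 100 mL × 286 mL ÷ 100 = 0.10296 g = 102.960 mg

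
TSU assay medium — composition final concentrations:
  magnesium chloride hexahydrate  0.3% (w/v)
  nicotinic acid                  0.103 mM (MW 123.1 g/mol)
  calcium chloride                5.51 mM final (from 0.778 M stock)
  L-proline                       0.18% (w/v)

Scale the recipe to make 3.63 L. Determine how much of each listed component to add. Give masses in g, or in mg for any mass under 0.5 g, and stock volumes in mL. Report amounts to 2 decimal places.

Scale factor relative to 1 L: 3.63.
magnesium chloride hexahydrate: 0.3 g per 100 mL × 3630 mL ÷ 100 = 10.89 g
nicotinic acid: 0.103 mmol/L × 123.1 mg/mmol × 3.63 L = 46.03 mg
calcium chloride: C1V1 = C2V2 → 5.51 mM × 3630 mL ÷ 778 mM = 25.71 mL
L-proline: 0.18 g per 100 mL × 3630 mL ÷ 100 = 6.53 g

magnesium chloride hexahydrate 10.89 g; nicotinic acid 46.03 mg; calcium chloride 25.71 mL; L-proline 6.53 g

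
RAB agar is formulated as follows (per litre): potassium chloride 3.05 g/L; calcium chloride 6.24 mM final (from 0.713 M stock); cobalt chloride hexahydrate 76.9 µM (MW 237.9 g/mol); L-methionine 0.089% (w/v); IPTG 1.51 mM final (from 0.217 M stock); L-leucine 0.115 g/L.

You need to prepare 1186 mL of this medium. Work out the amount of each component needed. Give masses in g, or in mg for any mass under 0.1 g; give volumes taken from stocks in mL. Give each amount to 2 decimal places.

potassium chloride 3.62 g; calcium chloride 10.38 mL; cobalt chloride hexahydrate 21.70 mg; L-methionine 1.06 g; IPTG 8.25 mL; L-leucine 0.14 g

Target volume = 1186 mL = 1.186 L.
potassium chloride: 3.05 g/L × 1.186 L = 3.62 g
calcium chloride: dilute stock: 6.24 mM × 1186 mL ÷ 713 mM = 10.38 mL
cobalt chloride hexahydrate: 76.9 µmol/L × 237.9 g/mol × 1.186 L ÷ 1000 = 21.70 mg
L-methionine: 0.089 g per 100 mL × 1186 mL ÷ 100 = 1.06 g
IPTG: dilute stock: 1.51 mM × 1186 mL ÷ 217 mM = 8.25 mL
L-leucine: 0.115 g/L × 1.186 L = 0.14 g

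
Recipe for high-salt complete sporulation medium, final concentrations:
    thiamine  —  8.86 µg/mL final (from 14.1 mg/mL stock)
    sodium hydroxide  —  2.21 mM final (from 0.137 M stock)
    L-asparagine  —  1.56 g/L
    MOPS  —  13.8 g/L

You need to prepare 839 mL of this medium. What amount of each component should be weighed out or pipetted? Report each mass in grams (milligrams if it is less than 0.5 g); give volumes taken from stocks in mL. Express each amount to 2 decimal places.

Scale factor relative to 1 L: 0.839.
thiamine: V = C2·V2/C1 = 8.86 µg/mL × 839 mL ÷ 14100 µg/mL = 0.53 mL
sodium hydroxide: V = C2·V2/C1 = 2.21 mM × 839 mL ÷ 137 mM = 13.53 mL
L-asparagine: 1.56 g/L × 0.839 L = 1.31 g
MOPS: 13.8 g/L × 0.839 L = 11.58 g

thiamine 0.53 mL; sodium hydroxide 13.53 mL; L-asparagine 1.31 g; MOPS 11.58 g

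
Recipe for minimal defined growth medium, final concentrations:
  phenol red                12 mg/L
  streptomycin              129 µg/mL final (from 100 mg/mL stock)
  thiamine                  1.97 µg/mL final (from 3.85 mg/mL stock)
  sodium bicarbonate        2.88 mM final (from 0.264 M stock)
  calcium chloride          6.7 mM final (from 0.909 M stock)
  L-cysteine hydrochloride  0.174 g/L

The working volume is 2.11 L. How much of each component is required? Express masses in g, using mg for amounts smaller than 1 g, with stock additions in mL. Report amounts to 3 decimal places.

phenol red 25.320 mg; streptomycin 2.722 mL; thiamine 1.080 mL; sodium bicarbonate 23.018 mL; calcium chloride 15.552 mL; L-cysteine hydrochloride 367.140 mg

Working volume: 2.11 L.
phenol red: 12 mg/L × 2.11 L = 25.320 mg
streptomycin: C1V1 = C2V2 → 129 µg/mL × 2110 mL ÷ 100000 µg/mL = 2.722 mL
thiamine: V = C2·V2/C1 = 1.97 µg/mL × 2110 mL ÷ 3850 µg/mL = 1.080 mL
sodium bicarbonate: V = C2·V2/C1 = 2.88 mM × 2110 mL ÷ 264 mM = 23.018 mL
calcium chloride: dilute stock: 6.7 mM × 2110 mL ÷ 909 mM = 15.552 mL
L-cysteine hydrochloride: 0.174 g/L × 2.11 L = 0.36714 g = 367.140 mg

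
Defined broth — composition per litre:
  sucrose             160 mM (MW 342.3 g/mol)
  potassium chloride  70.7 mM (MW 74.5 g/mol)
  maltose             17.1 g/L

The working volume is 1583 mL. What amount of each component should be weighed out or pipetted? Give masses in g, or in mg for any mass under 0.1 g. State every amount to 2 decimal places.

Scale factor relative to 1 L: 1.583.
sucrose: 160 mmol/L × 342.3 g/mol × 1.583 L ÷ 1000 = 86.70 g
potassium chloride: 70.7 mmol/L × 74.5 g/mol × 1.583 L ÷ 1000 = 8.34 g
maltose: 17.1 g/L × 1.583 L = 27.07 g

sucrose 86.70 g; potassium chloride 8.34 g; maltose 27.07 g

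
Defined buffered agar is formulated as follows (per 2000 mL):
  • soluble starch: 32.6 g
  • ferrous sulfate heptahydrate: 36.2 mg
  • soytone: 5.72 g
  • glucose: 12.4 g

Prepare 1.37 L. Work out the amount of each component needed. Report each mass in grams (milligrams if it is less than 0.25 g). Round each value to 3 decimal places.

Ratio of target to recipe volume: 1370 / 2000 = 0.685.
soluble starch: 32.6 g × (1370 mL / 2000 mL) = 22.331 g
ferrous sulfate heptahydrate: 36.2 mg × (1370 mL / 2000 mL) = 24.797 mg
soytone: 5.72 g × (1370 mL / 2000 mL) = 3.918 g
glucose: 12.4 g × (1370 mL / 2000 mL) = 8.494 g

soluble starch 22.331 g; ferrous sulfate heptahydrate 24.797 mg; soytone 3.918 g; glucose 8.494 g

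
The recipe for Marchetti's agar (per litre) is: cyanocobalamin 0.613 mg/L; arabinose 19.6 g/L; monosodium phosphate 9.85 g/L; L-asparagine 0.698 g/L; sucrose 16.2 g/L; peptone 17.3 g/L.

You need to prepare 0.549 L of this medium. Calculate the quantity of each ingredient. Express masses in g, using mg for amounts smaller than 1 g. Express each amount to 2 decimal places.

Working volume: 0.549 L.
cyanocobalamin: 0.613 mg/L × 0.549 L = 0.34 mg
arabinose: 19.6 g/L × 0.549 L = 10.76 g
monosodium phosphate: 9.85 g/L × 0.549 L = 5.41 g
L-asparagine: 0.698 g/L × 0.549 L = 0.383202 g = 383.20 mg
sucrose: 16.2 g/L × 0.549 L = 8.89 g
peptone: 17.3 g/L × 0.549 L = 9.50 g

cyanocobalamin 0.34 mg; arabinose 10.76 g; monosodium phosphate 5.41 g; L-asparagine 383.20 mg; sucrose 8.89 g; peptone 9.50 g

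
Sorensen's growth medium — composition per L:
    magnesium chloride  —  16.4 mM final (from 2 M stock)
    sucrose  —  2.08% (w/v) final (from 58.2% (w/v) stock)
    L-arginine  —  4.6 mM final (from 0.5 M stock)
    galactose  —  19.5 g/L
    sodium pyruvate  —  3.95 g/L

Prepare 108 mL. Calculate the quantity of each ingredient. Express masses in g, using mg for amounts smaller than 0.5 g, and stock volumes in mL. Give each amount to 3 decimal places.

Scale factor relative to 1 L: 0.108.
magnesium chloride: C1V1 = C2V2 → 16.4 mM × 108 mL ÷ 2000 mM = 0.886 mL
sucrose: C1V1 = C2V2 → 2.08% ÷ 58.2% × 108 mL = 3.860 mL
L-arginine: V = C2·V2/C1 = 4.6 mM × 108 mL ÷ 500 mM = 0.994 mL
galactose: 19.5 g/L × 0.108 L = 2.106 g
sodium pyruvate: 3.95 g/L × 0.108 L = 0.4266 g = 426.600 mg

magnesium chloride 0.886 mL; sucrose 3.860 mL; L-arginine 0.994 mL; galactose 2.106 g; sodium pyruvate 426.600 mg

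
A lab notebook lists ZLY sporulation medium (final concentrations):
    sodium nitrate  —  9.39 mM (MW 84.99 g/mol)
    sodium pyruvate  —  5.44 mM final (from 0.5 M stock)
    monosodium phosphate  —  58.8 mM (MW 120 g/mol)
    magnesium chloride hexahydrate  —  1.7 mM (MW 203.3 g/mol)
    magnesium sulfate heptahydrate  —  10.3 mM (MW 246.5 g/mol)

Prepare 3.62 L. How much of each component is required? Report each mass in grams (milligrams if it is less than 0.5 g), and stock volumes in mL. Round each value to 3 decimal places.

Working volume: 3.62 L.
sodium nitrate: 9.39 mmol/L × 84.99 g/mol × 3.62 L ÷ 1000 = 2.889 g
sodium pyruvate: C1V1 = C2V2 → 5.44 mM × 3620 mL ÷ 500 mM = 39.386 mL
monosodium phosphate: 58.8 mmol/L × 120 g/mol × 3.62 L ÷ 1000 = 25.543 g
magnesium chloride hexahydrate: 1.7 mmol/L × 203.3 g/mol × 3.62 L ÷ 1000 = 1.251 g
magnesium sulfate heptahydrate: 10.3 mmol/L × 246.5 g/mol × 3.62 L ÷ 1000 = 9.191 g

sodium nitrate 2.889 g; sodium pyruvate 39.386 mL; monosodium phosphate 25.543 g; magnesium chloride hexahydrate 1.251 g; magnesium sulfate heptahydrate 9.191 g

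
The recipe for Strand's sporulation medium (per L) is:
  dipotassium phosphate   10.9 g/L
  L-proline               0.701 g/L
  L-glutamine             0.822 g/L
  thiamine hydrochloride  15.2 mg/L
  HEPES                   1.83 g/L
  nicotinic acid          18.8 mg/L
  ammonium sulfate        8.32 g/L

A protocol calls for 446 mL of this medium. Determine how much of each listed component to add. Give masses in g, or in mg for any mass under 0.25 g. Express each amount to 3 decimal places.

Scale factor relative to 1 L: 0.446.
dipotassium phosphate: 10.9 g/L × 0.446 L = 4.861 g
L-proline: 0.701 g/L × 0.446 L = 0.313 g
L-glutamine: 0.822 g/L × 0.446 L = 0.367 g
thiamine hydrochloride: 15.2 mg/L × 0.446 L = 6.779 mg
HEPES: 1.83 g/L × 0.446 L = 0.816 g
nicotinic acid: 18.8 mg/L × 0.446 L = 8.385 mg
ammonium sulfate: 8.32 g/L × 0.446 L = 3.711 g

dipotassium phosphate 4.861 g; L-proline 0.313 g; L-glutamine 0.367 g; thiamine hydrochloride 6.779 mg; HEPES 0.816 g; nicotinic acid 8.385 mg; ammonium sulfate 3.711 g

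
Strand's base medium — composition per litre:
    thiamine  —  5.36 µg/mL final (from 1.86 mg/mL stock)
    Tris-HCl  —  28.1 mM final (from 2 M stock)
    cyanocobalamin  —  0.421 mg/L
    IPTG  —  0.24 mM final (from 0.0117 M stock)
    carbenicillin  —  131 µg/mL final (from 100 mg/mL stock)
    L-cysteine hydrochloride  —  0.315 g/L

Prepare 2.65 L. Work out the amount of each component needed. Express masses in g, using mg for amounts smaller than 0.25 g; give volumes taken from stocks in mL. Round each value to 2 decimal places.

Scale factor relative to 1 L: 2.65.
thiamine: dilute stock: 5.36 µg/mL × 2650 mL ÷ 1860 µg/mL = 7.64 mL
Tris-HCl: C1V1 = C2V2 → 28.1 mM × 2650 mL ÷ 2000 mM = 37.23 mL
cyanocobalamin: 0.421 mg/L × 2.65 L = 1.12 mg
IPTG: dilute stock: 0.24 mM × 2650 mL ÷ 11.7 mM = 54.36 mL
carbenicillin: dilute stock: 131 µg/mL × 2650 mL ÷ 100000 µg/mL = 3.47 mL
L-cysteine hydrochloride: 0.315 g/L × 2.65 L = 0.83 g

thiamine 7.64 mL; Tris-HCl 37.23 mL; cyanocobalamin 1.12 mg; IPTG 54.36 mL; carbenicillin 3.47 mL; L-cysteine hydrochloride 0.83 g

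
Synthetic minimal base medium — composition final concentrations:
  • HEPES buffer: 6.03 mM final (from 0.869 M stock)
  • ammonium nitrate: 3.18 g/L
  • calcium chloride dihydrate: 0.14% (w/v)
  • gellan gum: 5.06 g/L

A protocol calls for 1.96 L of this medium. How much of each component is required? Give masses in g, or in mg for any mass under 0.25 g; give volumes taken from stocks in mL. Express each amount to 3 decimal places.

HEPES buffer 13.600 mL; ammonium nitrate 6.233 g; calcium chloride dihydrate 2.744 g; gellan gum 9.918 g

Scale factor relative to 1 L: 1.96.
HEPES buffer: V = C2·V2/C1 = 6.03 mM × 1960 mL ÷ 869 mM = 13.600 mL
ammonium nitrate: 3.18 g/L × 1.96 L = 6.233 g
calcium chloride dihydrate: 0.14 g per 100 mL × 1960 mL ÷ 100 = 2.744 g
gellan gum: 5.06 g/L × 1.96 L = 9.918 g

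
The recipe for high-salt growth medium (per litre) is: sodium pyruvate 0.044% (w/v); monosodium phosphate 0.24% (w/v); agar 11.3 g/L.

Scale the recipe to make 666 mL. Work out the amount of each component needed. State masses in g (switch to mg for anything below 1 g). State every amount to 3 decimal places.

sodium pyruvate 293.040 mg; monosodium phosphate 1.598 g; agar 7.526 g

Target volume = 666 mL = 0.666 L.
sodium pyruvate: 0.044% w/v = 0.44 g/L → 0.44 × 0.666 L = 0.29304 g = 293.040 mg
monosodium phosphate: 0.24% w/v = 2.4 g/L → 2.4 × 0.666 L = 1.598 g
agar: 11.3 g/L × 0.666 L = 7.526 g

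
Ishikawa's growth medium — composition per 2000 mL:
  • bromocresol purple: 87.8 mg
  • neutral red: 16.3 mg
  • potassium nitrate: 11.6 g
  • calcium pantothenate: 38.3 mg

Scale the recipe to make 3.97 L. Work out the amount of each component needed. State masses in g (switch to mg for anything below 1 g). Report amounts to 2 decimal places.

bromocresol purple 174.28 mg; neutral red 32.36 mg; potassium nitrate 23.03 g; calcium pantothenate 76.03 mg

Scale factor = 3970 mL / 2000 mL = 1.985.
bromocresol purple: 87.8 mg × (3970 mL / 2000 mL) = 174.28 mg
neutral red: 16.3 mg × (3970 mL / 2000 mL) = 32.36 mg
potassium nitrate: 11.6 g × (3970 mL / 2000 mL) = 23.03 g
calcium pantothenate: 38.3 mg × (3970 mL / 2000 mL) = 76.03 mg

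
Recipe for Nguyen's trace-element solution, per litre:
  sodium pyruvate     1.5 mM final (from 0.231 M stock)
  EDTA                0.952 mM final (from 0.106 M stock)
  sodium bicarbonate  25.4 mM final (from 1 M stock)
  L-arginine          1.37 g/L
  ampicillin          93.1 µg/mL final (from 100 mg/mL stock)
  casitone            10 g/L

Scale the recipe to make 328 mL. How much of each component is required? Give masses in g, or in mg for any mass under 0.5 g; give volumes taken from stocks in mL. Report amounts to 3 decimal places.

Scale factor relative to 1 L: 0.328.
sodium pyruvate: C1V1 = C2V2 → 1.5 mM × 328 mL ÷ 231 mM = 2.130 mL
EDTA: V = C2·V2/C1 = 0.952 mM × 328 mL ÷ 106 mM = 2.946 mL
sodium bicarbonate: C1V1 = C2V2 → 25.4 mM × 328 mL ÷ 1000 mM = 8.331 mL
L-arginine: 1.37 g/L × 0.328 L = 0.44936 g = 449.360 mg
ampicillin: C1V1 = C2V2 → 93.1 µg/mL × 328 mL ÷ 100000 µg/mL = 0.305 mL
casitone: 10 g/L × 0.328 L = 3.280 g

sodium pyruvate 2.130 mL; EDTA 2.946 mL; sodium bicarbonate 8.331 mL; L-arginine 449.360 mg; ampicillin 0.305 mL; casitone 3.280 g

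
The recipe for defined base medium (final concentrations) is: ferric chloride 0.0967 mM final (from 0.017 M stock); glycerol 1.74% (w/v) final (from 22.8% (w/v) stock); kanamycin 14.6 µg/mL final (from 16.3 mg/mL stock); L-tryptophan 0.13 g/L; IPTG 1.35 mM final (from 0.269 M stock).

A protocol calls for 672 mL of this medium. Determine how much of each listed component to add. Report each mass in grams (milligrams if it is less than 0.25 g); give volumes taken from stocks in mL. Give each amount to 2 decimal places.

ferric chloride 3.82 mL; glycerol 51.28 mL; kanamycin 0.60 mL; L-tryptophan 87.36 mg; IPTG 3.37 mL

Target volume = 672 mL = 0.672 L.
ferric chloride: V = C2·V2/C1 = 0.0967 mM × 672 mL ÷ 17 mM = 3.82 mL
glycerol: C1V1 = C2V2 → 1.74% ÷ 22.8% × 672 mL = 51.28 mL
kanamycin: C1V1 = C2V2 → 14.6 µg/mL × 672 mL ÷ 16300 µg/mL = 0.60 mL
L-tryptophan: 0.13 g/L × 0.672 L = 0.08736 g = 87.36 mg
IPTG: dilute stock: 1.35 mM × 672 mL ÷ 269 mM = 3.37 mL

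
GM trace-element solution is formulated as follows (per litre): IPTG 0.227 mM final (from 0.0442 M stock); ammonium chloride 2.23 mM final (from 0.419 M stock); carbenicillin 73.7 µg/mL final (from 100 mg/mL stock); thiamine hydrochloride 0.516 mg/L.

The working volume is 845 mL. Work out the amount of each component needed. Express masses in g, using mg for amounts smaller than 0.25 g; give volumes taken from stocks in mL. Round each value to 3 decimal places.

IPTG 4.340 mL; ammonium chloride 4.497 mL; carbenicillin 0.623 mL; thiamine hydrochloride 0.436 mg

Target volume = 845 mL = 0.845 L.
IPTG: C1V1 = C2V2 → 0.227 mM × 845 mL ÷ 44.2 mM = 4.340 mL
ammonium chloride: dilute stock: 2.23 mM × 845 mL ÷ 419 mM = 4.497 mL
carbenicillin: dilute stock: 73.7 µg/mL × 845 mL ÷ 100000 µg/mL = 0.623 mL
thiamine hydrochloride: 0.516 mg/L × 0.845 L = 0.436 mg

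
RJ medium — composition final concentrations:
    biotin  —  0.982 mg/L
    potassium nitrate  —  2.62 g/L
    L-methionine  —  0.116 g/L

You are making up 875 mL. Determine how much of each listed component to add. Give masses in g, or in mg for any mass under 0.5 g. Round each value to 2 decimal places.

Working volume: 875 mL = 0.875 L.
biotin: 0.982 mg/L × 0.875 L = 0.86 mg
potassium nitrate: 2.62 g/L × 0.875 L = 2.29 g
L-methionine: 0.116 g/L × 0.875 L = 0.1015 g = 101.50 mg

biotin 0.86 mg; potassium nitrate 2.29 g; L-methionine 101.50 mg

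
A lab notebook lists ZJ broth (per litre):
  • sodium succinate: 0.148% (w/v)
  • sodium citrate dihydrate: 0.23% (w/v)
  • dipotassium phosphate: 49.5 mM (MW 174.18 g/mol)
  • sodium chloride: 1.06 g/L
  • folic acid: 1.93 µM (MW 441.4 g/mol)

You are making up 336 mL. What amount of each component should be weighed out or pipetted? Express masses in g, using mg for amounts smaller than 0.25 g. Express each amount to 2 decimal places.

Working volume: 336 mL = 0.336 L.
sodium succinate: 0.148 g per 100 mL × 336 mL ÷ 100 = 0.50 g
sodium citrate dihydrate: 0.23 g per 100 mL × 336 mL ÷ 100 = 0.77 g
dipotassium phosphate: 49.5 mmol/L × 174.18 g/mol × 0.336 L ÷ 1000 = 2.90 g
sodium chloride: 1.06 g/L × 0.336 L = 0.36 g
folic acid: 1.93 µmol/L × 441.4 g/mol × 0.336 L ÷ 1000 = 0.29 mg

sodium succinate 0.50 g; sodium citrate dihydrate 0.77 g; dipotassium phosphate 2.90 g; sodium chloride 0.36 g; folic acid 0.29 mg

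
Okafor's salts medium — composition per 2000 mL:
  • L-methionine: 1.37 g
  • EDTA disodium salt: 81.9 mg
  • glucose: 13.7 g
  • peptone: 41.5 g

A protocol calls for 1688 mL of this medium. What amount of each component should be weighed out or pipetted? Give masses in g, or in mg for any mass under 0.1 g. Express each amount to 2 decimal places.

L-methionine 1.16 g; EDTA disodium salt 69.12 mg; glucose 11.56 g; peptone 35.03 g

Scale factor = 1688 mL / 2000 mL = 0.844.
L-methionine: 1.37 g × (1688 mL / 2000 mL) = 1.16 g
EDTA disodium salt: 81.9 mg × (1688 mL / 2000 mL) = 69.12 mg
glucose: 13.7 g × (1688 mL / 2000 mL) = 11.56 g
peptone: 41.5 g × (1688 mL / 2000 mL) = 35.03 g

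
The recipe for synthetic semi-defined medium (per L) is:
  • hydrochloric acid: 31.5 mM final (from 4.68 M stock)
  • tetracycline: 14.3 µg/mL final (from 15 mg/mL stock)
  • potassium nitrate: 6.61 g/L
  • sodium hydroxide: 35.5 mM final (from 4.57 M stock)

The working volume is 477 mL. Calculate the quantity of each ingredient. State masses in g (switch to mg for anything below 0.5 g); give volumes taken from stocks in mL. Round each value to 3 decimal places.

Scale factor relative to 1 L: 0.477.
hydrochloric acid: dilute stock: 31.5 mM × 477 mL ÷ 4680 mM = 3.211 mL
tetracycline: C1V1 = C2V2 → 14.3 µg/mL × 477 mL ÷ 15000 µg/mL = 0.455 mL
potassium nitrate: 6.61 g/L × 0.477 L = 3.153 g
sodium hydroxide: V = C2·V2/C1 = 35.5 mM × 477 mL ÷ 4570 mM = 3.705 mL

hydrochloric acid 3.211 mL; tetracycline 0.455 mL; potassium nitrate 3.153 g; sodium hydroxide 3.705 mL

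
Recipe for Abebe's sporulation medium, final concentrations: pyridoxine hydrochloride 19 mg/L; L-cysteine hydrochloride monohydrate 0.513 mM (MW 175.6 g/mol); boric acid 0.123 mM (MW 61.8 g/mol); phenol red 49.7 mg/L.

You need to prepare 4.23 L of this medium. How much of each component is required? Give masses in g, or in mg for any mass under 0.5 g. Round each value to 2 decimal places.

Working volume: 4.23 L.
pyridoxine hydrochloride: 19 mg/L × 4.23 L = 80.37 mg
L-cysteine hydrochloride monohydrate: 0.513 mmol/L × 175.6 mg/mmol × 4.23 L = 381.05 mg
boric acid: 0.123 mmol/L × 61.8 mg/mmol × 4.23 L = 32.15 mg
phenol red: 49.7 mg/L × 4.23 L = 210.23 mg

pyridoxine hydrochloride 80.37 mg; L-cysteine hydrochloride monohydrate 381.05 mg; boric acid 32.15 mg; phenol red 210.23 mg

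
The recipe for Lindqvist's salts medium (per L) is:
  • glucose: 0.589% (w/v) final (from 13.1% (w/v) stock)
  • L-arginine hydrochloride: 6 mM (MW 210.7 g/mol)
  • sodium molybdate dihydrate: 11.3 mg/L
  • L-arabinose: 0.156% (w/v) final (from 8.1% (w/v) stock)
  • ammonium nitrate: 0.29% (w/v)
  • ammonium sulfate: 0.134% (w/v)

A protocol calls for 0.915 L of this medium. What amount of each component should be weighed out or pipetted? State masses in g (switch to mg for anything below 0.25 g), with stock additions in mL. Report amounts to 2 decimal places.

Working volume: 0.915 L.
glucose: C1V1 = C2V2 → 0.589% ÷ 13.1% × 915 mL = 41.14 mL
L-arginine hydrochloride: 6 mmol/L × 210.7 g/mol × 0.915 L ÷ 1000 = 1.16 g
sodium molybdate dihydrate: 11.3 mg/L × 0.915 L = 10.34 mg
L-arabinose: V = C2·V2/C1 = 0.156% ÷ 8.1% × 915 mL = 17.62 mL
ammonium nitrate: 0.29 g per 100 mL × 915 mL ÷ 100 = 2.65 g
ammonium sulfate: 0.134% w/v = 1.34 g/L → 1.34 × 0.915 L = 1.23 g

glucose 41.14 mL; L-arginine hydrochloride 1.16 g; sodium molybdate dihydrate 10.34 mg; L-arabinose 17.62 mL; ammonium nitrate 2.65 g; ammonium sulfate 1.23 g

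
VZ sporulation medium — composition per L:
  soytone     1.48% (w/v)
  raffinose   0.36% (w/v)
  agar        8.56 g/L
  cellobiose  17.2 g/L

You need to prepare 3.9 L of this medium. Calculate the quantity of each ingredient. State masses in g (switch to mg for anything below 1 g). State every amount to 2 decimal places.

soytone 57.72 g; raffinose 14.04 g; agar 33.38 g; cellobiose 67.08 g

Working volume: 3.9 L.
soytone: 1.48% w/v = 14.8 g/L → 14.8 × 3.9 L = 57.72 g
raffinose: 0.36 g per 100 mL × 3900 mL ÷ 100 = 14.04 g
agar: 8.56 g/L × 3.9 L = 33.38 g
cellobiose: 17.2 g/L × 3.9 L = 67.08 g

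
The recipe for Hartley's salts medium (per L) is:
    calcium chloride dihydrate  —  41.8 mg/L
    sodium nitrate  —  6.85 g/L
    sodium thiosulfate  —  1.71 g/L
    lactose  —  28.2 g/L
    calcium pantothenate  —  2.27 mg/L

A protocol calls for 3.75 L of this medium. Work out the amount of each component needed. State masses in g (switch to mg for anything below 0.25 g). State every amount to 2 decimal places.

calcium chloride dihydrate 156.75 mg; sodium nitrate 25.69 g; sodium thiosulfate 6.41 g; lactose 105.75 g; calcium pantothenate 8.51 mg

Scale factor relative to 1 L: 3.75.
calcium chloride dihydrate: 41.8 mg/L × 3.75 L = 156.75 mg
sodium nitrate: 6.85 g/L × 3.75 L = 25.69 g
sodium thiosulfate: 1.71 g/L × 3.75 L = 6.41 g
lactose: 28.2 g/L × 3.75 L = 105.75 g
calcium pantothenate: 2.27 mg/L × 3.75 L = 8.51 mg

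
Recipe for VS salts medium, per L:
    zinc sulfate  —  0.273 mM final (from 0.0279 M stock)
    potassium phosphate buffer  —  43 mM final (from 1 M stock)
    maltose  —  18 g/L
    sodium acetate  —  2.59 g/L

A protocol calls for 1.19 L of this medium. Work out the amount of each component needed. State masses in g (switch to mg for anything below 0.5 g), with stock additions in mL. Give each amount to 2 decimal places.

Scale factor relative to 1 L: 1.19.
zinc sulfate: C1V1 = C2V2 → 0.273 mM × 1190 mL ÷ 27.9 mM = 11.64 mL
potassium phosphate buffer: C1V1 = C2V2 → 43 mM × 1190 mL ÷ 1000 mM = 51.17 mL
maltose: 18 g/L × 1.19 L = 21.42 g
sodium acetate: 2.59 g/L × 1.19 L = 3.08 g

zinc sulfate 11.64 mL; potassium phosphate buffer 51.17 mL; maltose 21.42 g; sodium acetate 3.08 g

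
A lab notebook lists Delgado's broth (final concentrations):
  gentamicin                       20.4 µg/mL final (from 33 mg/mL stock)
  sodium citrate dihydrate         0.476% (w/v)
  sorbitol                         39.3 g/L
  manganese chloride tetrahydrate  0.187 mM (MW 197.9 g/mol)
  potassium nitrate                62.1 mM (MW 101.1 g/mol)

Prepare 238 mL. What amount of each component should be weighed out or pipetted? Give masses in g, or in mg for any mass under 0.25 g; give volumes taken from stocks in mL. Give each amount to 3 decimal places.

gentamicin 0.147 mL; sodium citrate dihydrate 1.133 g; sorbitol 9.353 g; manganese chloride tetrahydrate 8.808 mg; potassium nitrate 1.494 g

Working volume: 238 mL = 0.238 L.
gentamicin: V = C2·V2/C1 = 20.4 µg/mL × 238 mL ÷ 33000 µg/mL = 0.147 mL
sodium citrate dihydrate: 0.476 g per 100 mL × 238 mL ÷ 100 = 1.133 g
sorbitol: 39.3 g/L × 0.238 L = 9.353 g
manganese chloride tetrahydrate: 0.187 mmol/L × 197.9 mg/mmol × 0.238 L = 8.808 mg
potassium nitrate: 62.1 mmol/L × 101.1 g/mol × 0.238 L ÷ 1000 = 1.494 g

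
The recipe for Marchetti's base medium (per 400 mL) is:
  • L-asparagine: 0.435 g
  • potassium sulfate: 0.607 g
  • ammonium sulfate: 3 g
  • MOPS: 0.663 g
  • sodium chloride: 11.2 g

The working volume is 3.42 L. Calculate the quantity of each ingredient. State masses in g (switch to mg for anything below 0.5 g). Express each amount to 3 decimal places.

Ratio of target to recipe volume: 3420 / 400 = 8.55.
L-asparagine: 0.435 g × (3420 mL / 400 mL) = 3.719 g
potassium sulfate: 0.607 g × (3420 mL / 400 mL) = 5.190 g
ammonium sulfate: 3 g × (3420 mL / 400 mL) = 25.650 g
MOPS: 0.663 g × (3420 mL / 400 mL) = 5.669 g
sodium chloride: 11.2 g × (3420 mL / 400 mL) = 95.760 g

L-asparagine 3.719 g; potassium sulfate 5.190 g; ammonium sulfate 25.650 g; MOPS 5.669 g; sodium chloride 95.760 g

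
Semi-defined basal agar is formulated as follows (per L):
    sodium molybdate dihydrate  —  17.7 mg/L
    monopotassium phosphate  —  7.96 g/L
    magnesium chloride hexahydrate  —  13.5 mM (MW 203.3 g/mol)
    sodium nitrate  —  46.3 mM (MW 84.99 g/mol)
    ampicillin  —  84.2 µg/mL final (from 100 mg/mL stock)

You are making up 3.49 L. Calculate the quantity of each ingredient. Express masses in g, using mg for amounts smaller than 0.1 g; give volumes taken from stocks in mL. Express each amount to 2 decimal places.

sodium molybdate dihydrate 61.77 mg; monopotassium phosphate 27.78 g; magnesium chloride hexahydrate 9.58 g; sodium nitrate 13.73 g; ampicillin 2.94 mL

Working volume: 3.49 L.
sodium molybdate dihydrate: 17.7 mg/L × 3.49 L = 61.77 mg
monopotassium phosphate: 7.96 g/L × 3.49 L = 27.78 g
magnesium chloride hexahydrate: 13.5 mmol/L × 203.3 g/mol × 3.49 L ÷ 1000 = 9.58 g
sodium nitrate: 46.3 mmol/L × 84.99 g/mol × 3.49 L ÷ 1000 = 13.73 g
ampicillin: dilute stock: 84.2 µg/mL × 3490 mL ÷ 100000 µg/mL = 2.94 mL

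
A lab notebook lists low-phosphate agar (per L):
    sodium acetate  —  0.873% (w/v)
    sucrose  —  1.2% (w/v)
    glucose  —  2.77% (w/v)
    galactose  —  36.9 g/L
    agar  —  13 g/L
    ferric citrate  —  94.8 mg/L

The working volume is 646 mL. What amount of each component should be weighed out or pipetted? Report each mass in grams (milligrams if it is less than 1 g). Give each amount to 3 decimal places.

Target volume = 646 mL = 0.646 L.
sodium acetate: 0.873% w/v = 8.73 g/L → 8.73 × 0.646 L = 5.640 g
sucrose: 1.2 g per 100 mL × 646 mL ÷ 100 = 7.752 g
glucose: 2.77 g per 100 mL × 646 mL ÷ 100 = 17.894 g
galactose: 36.9 g/L × 0.646 L = 23.837 g
agar: 13 g/L × 0.646 L = 8.398 g
ferric citrate: 94.8 mg/L × 0.646 L = 61.241 mg

sodium acetate 5.640 g; sucrose 7.752 g; glucose 17.894 g; galactose 23.837 g; agar 8.398 g; ferric citrate 61.241 mg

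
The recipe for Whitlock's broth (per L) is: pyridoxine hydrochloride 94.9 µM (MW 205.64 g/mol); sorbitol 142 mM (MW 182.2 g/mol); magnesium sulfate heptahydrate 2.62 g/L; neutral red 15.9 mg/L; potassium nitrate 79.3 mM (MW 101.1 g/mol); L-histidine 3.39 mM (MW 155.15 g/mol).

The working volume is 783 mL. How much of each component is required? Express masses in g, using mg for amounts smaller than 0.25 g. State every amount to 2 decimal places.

Target volume = 783 mL = 0.783 L.
pyridoxine hydrochloride: 94.9 µmol/L × 205.64 g/mol × 0.783 L ÷ 1000 = 15.28 mg
sorbitol: 142 mmol/L × 182.2 g/mol × 0.783 L ÷ 1000 = 20.26 g
magnesium sulfate heptahydrate: 2.62 g/L × 0.783 L = 2.05 g
neutral red: 15.9 mg/L × 0.783 L = 12.45 mg
potassium nitrate: 79.3 mmol/L × 101.1 g/mol × 0.783 L ÷ 1000 = 6.28 g
L-histidine: 3.39 mmol/L × 155.15 g/mol × 0.783 L ÷ 1000 = 0.41 g

pyridoxine hydrochloride 15.28 mg; sorbitol 20.26 g; magnesium sulfate heptahydrate 2.05 g; neutral red 12.45 mg; potassium nitrate 6.28 g; L-histidine 0.41 g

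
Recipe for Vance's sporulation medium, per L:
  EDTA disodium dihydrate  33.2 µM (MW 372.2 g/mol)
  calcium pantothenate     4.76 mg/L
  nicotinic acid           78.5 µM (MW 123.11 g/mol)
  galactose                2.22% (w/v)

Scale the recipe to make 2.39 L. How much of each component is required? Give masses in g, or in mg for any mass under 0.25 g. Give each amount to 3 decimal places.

EDTA disodium dihydrate 29.533 mg; calcium pantothenate 11.376 mg; nicotinic acid 23.097 mg; galactose 53.058 g

Working volume: 2.39 L.
EDTA disodium dihydrate: 33.2 µmol/L × 372.2 g/mol × 2.39 L ÷ 1000 = 29.533 mg
calcium pantothenate: 4.76 mg/L × 2.39 L = 11.376 mg
nicotinic acid: 78.5 µmol/L × 123.11 g/mol × 2.39 L ÷ 1000 = 23.097 mg
galactose: 2.22 g per 100 mL × 2390 mL ÷ 100 = 53.058 g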